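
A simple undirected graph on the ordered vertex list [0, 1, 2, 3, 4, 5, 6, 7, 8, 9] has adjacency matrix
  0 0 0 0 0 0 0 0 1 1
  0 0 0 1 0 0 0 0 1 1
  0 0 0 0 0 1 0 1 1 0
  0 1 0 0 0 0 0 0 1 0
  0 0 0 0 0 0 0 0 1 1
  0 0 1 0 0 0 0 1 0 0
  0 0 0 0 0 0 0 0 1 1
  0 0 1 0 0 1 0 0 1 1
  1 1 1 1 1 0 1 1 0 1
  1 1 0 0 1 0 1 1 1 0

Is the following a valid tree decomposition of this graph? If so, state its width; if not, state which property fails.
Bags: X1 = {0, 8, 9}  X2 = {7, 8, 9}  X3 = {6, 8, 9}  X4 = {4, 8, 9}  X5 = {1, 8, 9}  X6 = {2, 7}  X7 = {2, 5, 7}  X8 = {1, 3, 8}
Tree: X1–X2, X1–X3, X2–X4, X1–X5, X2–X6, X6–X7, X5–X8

A tree decomposition must satisfy three properties: every vertex lies in some bag; for every edge, both endpoints lie together in some bag; and for every vertex, the bags containing it form a connected subtree. Here edge (8,2) lies in no bag, so the decomposition is invalid.

No — edge (8,2) lies in no bag.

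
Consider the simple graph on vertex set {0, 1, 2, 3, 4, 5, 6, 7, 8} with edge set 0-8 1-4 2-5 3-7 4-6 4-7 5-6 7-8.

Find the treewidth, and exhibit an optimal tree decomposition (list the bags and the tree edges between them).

Treewidth 1.
One such decomposition:
Bags: B1 = {4, 7}  B2 = {4, 6}  B3 = {3, 7}  B4 = {7, 8}  B5 = {5, 6}  B6 = {1, 4}  B7 = {2, 5}  B8 = {0, 8}
Tree: B1–B2, B1–B3, B3–B4, B2–B5, B2–B6, B5–B7, B4–B8

Each bag holds 2 vertices, so the decomposition has width 1, which upper-bounds the treewidth. Any graph with an edge has treewidth ≥ 1, and G has the edge 4–7. The upper and lower bounds meet at 1, so that is the treewidth.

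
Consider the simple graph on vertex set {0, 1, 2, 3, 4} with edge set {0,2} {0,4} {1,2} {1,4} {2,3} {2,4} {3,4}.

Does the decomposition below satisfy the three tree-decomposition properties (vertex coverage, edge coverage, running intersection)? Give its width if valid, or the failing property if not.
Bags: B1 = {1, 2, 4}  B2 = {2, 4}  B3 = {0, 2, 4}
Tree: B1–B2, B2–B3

A tree decomposition must satisfy three properties: every vertex lies in some bag; for every edge, both endpoints lie together in some bag; and for every vertex, the bags containing it form a connected subtree. Here vertex 3 appears in no bag, so the decomposition is invalid.

No — vertex 3 appears in no bag.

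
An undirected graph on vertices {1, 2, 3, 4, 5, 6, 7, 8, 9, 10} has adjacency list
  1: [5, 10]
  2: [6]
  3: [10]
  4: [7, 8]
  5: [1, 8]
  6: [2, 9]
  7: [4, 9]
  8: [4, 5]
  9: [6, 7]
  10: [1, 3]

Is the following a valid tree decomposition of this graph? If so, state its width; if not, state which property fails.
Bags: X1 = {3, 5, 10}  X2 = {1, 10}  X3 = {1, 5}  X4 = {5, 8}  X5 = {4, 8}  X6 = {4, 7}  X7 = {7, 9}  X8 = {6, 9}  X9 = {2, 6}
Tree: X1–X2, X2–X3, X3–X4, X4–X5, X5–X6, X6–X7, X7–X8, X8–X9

A tree decomposition must satisfy three properties: every vertex lies in some bag; for every edge, both endpoints lie together in some bag; and for every vertex, the bags containing it form a connected subtree. Here bags containing vertex 5 are not connected in the tree, so the decomposition is invalid.

No — bags containing vertex 5 are not connected in the tree.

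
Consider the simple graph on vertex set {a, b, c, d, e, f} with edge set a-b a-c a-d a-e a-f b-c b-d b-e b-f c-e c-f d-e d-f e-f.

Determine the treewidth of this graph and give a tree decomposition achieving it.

Every bag has size at most 5, so the width is 5 − 1 = 4 and tw(G) ≤ 4. Conversely, {a, b, d, e, f} is a clique of size 5, and the vertices of any clique must share a bag in every tree decomposition; so some bag has ≥ 5 vertices and tw(G) ≥ 4. Hence tw(G) = 4 exactly.

Treewidth 4.
One optimal decomposition is:
Bags: B1 = {a, b, c, e, f}  B2 = {a, b, d, e, f}
Tree: B1–B2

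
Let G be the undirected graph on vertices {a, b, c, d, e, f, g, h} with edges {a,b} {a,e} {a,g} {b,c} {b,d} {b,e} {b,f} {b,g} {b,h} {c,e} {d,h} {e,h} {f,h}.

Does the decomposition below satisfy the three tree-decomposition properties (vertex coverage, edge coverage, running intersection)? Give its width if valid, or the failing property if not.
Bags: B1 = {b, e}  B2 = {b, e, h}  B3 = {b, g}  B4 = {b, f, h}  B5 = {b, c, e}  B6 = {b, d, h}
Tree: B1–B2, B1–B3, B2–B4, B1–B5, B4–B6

A tree decomposition must satisfy three properties: every vertex lies in some bag; for every edge, both endpoints lie together in some bag; and for every vertex, the bags containing it form a connected subtree. Here vertex a appears in no bag, so the decomposition is invalid.

No — vertex a appears in no bag.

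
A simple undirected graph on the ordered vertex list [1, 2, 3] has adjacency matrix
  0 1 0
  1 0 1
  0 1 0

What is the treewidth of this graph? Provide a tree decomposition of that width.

Treewidth 1.
One such decomposition:
Bags: B1 = {1, 2}  B2 = {2, 3}
Tree: B1–B2

The largest bag has 2 vertices, giving width 1; this decomposition certifies tw(G) ≤ 1. Any graph with an edge has treewidth ≥ 1, and G has the edge 2–1. Hence tw(G) = 1 exactly.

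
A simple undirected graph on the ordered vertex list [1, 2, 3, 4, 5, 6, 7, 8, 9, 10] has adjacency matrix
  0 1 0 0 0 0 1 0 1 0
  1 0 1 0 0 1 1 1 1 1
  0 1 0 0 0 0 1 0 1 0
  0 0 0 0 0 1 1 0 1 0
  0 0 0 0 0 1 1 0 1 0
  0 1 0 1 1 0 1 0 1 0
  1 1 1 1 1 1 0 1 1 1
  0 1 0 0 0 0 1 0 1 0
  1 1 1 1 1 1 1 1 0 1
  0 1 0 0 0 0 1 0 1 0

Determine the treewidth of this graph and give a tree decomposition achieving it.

The largest bag has 4 vertices, giving width 3; this decomposition certifies tw(G) ≤ 3. For the lower bound, the 4 vertices {1, 2, 7, 9} are pairwise adjacent, and any tree decomposition puts a clique entirely inside one bag — forcing width ≥ 3. The upper and lower bounds meet at 3, so that is the treewidth.

Treewidth 3.
One optimal decomposition is:
Bags: B1 = {2, 7, 9, 10}  B2 = {1, 2, 7, 9}  B3 = {2, 7, 8, 9}  B4 = {2, 6, 7, 9}  B5 = {2, 3, 7, 9}  B6 = {4, 6, 7, 9}  B7 = {5, 6, 7, 9}
Tree: B1–B2, B1–B3, B1–B4, B1–B5, B4–B6, B4–B7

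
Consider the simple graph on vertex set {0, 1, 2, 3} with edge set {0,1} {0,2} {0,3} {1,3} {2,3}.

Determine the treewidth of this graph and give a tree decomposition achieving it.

Treewidth 2.
One such decomposition:
Bags: B1 = {0, 2, 3}  B2 = {0, 1, 3}
Tree: B1–B2

The largest bag has 3 vertices, giving width 2; this decomposition certifies tw(G) ≤ 2. For the lower bound, the 3 vertices {0, 1, 3} are pairwise adjacent, and any tree decomposition puts a clique entirely inside one bag — forcing width ≥ 2. Therefore the treewidth is 2.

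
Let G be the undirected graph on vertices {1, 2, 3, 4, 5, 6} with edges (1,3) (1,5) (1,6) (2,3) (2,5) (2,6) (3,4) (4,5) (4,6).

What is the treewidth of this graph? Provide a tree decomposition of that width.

The largest bag has 4 vertices, giving width 3; this decomposition certifies tw(G) ≤ 3. For the lower bound: the 4 vertex sets {2,6}, {1,3}, {4}, {5} are disjoint, each induces a connected subgraph, and every pair is joined by at least one edge of G. Contracting each set to a single vertex therefore yields K_{4} as a minor, and since treewidth is minor-monotone, tw(G) ≥ tw(K_{4}) = 3. Combining the bounds, tw(G) = 3.

Treewidth 3.
One optimal decomposition is:
Bags: B1 = {1, 2, 4, 6}  B2 = {1, 2, 3, 4}  B3 = {1, 2, 4, 5}
Tree: B1–B2, B2–B3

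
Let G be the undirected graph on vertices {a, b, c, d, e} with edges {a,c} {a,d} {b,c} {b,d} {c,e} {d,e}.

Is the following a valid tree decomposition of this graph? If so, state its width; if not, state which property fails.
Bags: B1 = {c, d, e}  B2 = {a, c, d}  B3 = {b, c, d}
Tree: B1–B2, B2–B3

Every vertex of G appears in some bag (union = {a, b, c, d, e}); every edge is covered by a bag; and for each vertex v the set of bags containing v is connected in the bag tree. The decomposition is therefore valid. The largest bag has 3 vertices, so the width is 2.

Yes; width 2.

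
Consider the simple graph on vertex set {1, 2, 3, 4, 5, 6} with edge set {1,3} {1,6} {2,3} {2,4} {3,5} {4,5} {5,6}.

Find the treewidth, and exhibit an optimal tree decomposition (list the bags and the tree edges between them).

The largest bag has 3 vertices, giving width 2; this decomposition certifies tw(G) ≤ 2. For the lower bound, G contains the cycle 6–1–3–5–6, so G is not a forest; only forests have treewidth ≤ 1, hence tw(G) ≥ 2. Therefore the treewidth is 2.

Treewidth 2.
Bags: B1 = {1, 5, 6}  B2 = {1, 3, 5}  B3 = {3, 4, 5}  B4 = {2, 3, 4}
Tree: B1–B2, B2–B3, B3–B4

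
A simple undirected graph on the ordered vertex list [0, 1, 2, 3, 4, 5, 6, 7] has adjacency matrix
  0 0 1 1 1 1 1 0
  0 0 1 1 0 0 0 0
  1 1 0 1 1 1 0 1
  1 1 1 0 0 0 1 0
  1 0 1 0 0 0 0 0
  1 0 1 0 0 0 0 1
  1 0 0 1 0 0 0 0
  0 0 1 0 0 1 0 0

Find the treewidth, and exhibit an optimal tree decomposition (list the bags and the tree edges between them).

Treewidth 2.
Bags: B1 = {0, 2, 3}  B2 = {0, 2, 5}  B3 = {1, 2, 3}  B4 = {0, 2, 4}  B5 = {0, 3, 6}  B6 = {2, 5, 7}
Tree: B1–B2, B1–B3, B1–B4, B1–B5, B2–B6

Each bag holds 3 vertices, so the decomposition has width 2, which upper-bounds the treewidth. Conversely, {0, 2, 3} is a clique of size 3, and the vertices of any clique must share a bag in every tree decomposition; so some bag has ≥ 3 vertices and tw(G) ≥ 2. Combining the bounds, tw(G) = 2.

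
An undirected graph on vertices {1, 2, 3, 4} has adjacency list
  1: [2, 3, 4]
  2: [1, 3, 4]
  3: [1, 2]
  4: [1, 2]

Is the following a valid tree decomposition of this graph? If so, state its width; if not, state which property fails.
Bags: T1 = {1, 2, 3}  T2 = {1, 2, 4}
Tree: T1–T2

Every vertex of G appears in some bag (union = {1, 2, 3, 4}); every edge is covered by a bag; and for each vertex v the set of bags containing v is connected in the bag tree. The decomposition is therefore valid. The largest bag has 3 vertices, so the width is 2.

Yes; width 2.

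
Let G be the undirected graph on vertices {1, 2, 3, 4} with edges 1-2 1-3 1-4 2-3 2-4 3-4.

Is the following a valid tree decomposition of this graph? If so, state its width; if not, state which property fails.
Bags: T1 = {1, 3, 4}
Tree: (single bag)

No — vertex 2 appears in no bag.

A tree decomposition must satisfy three properties: every vertex lies in some bag; for every edge, both endpoints lie together in some bag; and for every vertex, the bags containing it form a connected subtree. Here vertex 2 appears in no bag, so the decomposition is invalid.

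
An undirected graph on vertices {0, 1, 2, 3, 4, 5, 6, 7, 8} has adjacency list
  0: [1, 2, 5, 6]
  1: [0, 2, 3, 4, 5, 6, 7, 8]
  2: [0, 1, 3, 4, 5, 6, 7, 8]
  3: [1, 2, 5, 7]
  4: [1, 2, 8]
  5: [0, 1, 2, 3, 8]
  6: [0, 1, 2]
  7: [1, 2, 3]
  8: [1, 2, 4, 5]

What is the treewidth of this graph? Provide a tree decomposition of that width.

Every bag has size at most 4, so the width is 4 − 1 = 3 and tw(G) ≤ 3. Conversely, {1, 2, 4, 8} is a clique of size 4, and the vertices of any clique must share a bag in every tree decomposition; so some bag has ≥ 4 vertices and tw(G) ≥ 3. The upper and lower bounds meet at 3, so that is the treewidth.

Treewidth 3.
One optimal decomposition is:
Bags: B1 = {1, 2, 3, 5}  B2 = {1, 2, 3, 7}  B3 = {0, 1, 2, 5}  B4 = {1, 2, 5, 8}  B5 = {0, 1, 2, 6}  B6 = {1, 2, 4, 8}
Tree: B1–B2, B1–B3, B3–B4, B3–B5, B4–B6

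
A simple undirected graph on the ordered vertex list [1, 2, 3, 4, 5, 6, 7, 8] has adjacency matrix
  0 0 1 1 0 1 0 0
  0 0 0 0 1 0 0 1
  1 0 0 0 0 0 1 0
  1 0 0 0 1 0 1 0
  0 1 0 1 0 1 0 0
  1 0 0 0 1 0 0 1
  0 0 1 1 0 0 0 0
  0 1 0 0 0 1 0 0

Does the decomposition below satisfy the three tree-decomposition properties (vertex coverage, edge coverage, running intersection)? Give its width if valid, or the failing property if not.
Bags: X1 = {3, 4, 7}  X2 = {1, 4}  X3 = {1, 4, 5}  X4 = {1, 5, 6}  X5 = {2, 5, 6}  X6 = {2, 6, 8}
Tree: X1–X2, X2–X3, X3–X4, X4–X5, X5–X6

A tree decomposition must satisfy three properties: every vertex lies in some bag; for every edge, both endpoints lie together in some bag; and for every vertex, the bags containing it form a connected subtree. Here edge (3,1) lies in no bag, so the decomposition is invalid.

No — edge (3,1) lies in no bag.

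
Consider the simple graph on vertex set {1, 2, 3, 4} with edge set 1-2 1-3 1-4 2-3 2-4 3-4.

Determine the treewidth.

3

A width-3 tree decomposition is:
Bags: B1 = {1, 2, 3, 4}
Tree: (single bag)
With just one bag of size 4, the width is 4 − 1 = 3, so tw(G) ≤ 3. For the lower bound, the 4 vertices {1, 2, 3, 4} are pairwise adjacent, and any tree decomposition puts a clique entirely inside one bag — forcing width ≥ 3. Therefore the treewidth is 3.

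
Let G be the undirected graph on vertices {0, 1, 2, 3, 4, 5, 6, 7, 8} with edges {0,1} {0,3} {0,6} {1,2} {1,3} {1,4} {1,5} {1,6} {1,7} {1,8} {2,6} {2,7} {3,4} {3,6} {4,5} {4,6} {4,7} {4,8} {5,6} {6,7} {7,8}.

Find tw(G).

3

A width-3 tree decomposition is:
Bags: B1 = {1, 4, 7, 8}  B2 = {1, 4, 6, 7}  B3 = {1, 3, 4, 6}  B4 = {0, 1, 3, 6}  B5 = {1, 2, 6, 7}  B6 = {1, 4, 5, 6}
Tree: B1–B2, B2–B3, B3–B4, B2–B5, B2–B6
The largest bag has 4 vertices, giving width 3; this decomposition certifies tw(G) ≤ 3. Conversely, {1, 4, 7, 8} is a clique of size 4, and the vertices of any clique must share a bag in every tree decomposition; so some bag has ≥ 4 vertices and tw(G) ≥ 3. The upper and lower bounds meet at 3, so that is the treewidth.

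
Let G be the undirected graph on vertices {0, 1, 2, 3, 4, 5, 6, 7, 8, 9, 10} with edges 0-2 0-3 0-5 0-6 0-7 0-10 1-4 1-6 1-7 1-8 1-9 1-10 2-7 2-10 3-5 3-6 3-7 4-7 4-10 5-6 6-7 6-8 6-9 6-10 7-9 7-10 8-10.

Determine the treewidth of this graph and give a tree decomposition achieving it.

Treewidth 3.
One optimal decomposition is:
Bags: B1 = {0, 6, 7, 10}  B2 = {0, 3, 6, 7}  B3 = {1, 6, 7, 10}  B4 = {1, 6, 8, 10}  B5 = {0, 3, 5, 6}  B6 = {1, 6, 7, 9}  B7 = {1, 4, 7, 10}  B8 = {0, 2, 7, 10}
Tree: B1–B2, B1–B3, B3–B4, B2–B5, B3–B6, B3–B7, B1–B8

The largest bag has 4 vertices, giving width 3; this decomposition certifies tw(G) ≤ 3. On the other hand G contains the 4-clique {0, 2, 7, 10}. A clique must lie in a single bag of any decomposition, so no decomposition can have width below 3. Therefore the treewidth is 3.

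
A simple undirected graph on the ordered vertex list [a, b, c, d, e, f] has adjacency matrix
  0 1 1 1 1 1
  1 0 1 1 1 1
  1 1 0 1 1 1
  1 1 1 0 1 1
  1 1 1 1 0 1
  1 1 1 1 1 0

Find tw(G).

A width-5 tree decomposition is:
Bags: B1 = {a, b, c, d, e, f}
Tree: (single bag)
A single bag containing all 6 vertices is trivially a valid decomposition of width 5. On the other hand G contains the 6-clique {a, b, c, d, e, f}. A clique must lie in a single bag of any decomposition, so no decomposition can have width below 5. The upper and lower bounds meet at 5, so that is the treewidth.

5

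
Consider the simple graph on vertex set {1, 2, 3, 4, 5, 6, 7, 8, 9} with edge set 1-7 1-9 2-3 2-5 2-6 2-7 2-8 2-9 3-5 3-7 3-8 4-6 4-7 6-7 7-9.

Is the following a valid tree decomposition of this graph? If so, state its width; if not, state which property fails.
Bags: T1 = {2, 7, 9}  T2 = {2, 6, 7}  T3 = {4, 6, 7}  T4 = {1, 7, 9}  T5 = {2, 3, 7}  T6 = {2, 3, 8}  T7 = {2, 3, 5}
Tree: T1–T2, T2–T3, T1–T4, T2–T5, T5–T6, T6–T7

Checking the three conditions: (i) the bags cover all of {1, 2, 3, 4, 5, 6, 7, 8, 9}; (ii) for each edge, some bag contains both endpoints; (iii) the bags containing any fixed vertex form a subtree. All hold, so the decomposition is valid with width 3 − 1 = 2.

Yes; width 2.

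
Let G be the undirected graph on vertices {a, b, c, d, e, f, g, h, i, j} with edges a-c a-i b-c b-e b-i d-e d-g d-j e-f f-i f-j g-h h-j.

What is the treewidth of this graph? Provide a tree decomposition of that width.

Treewidth 2.
One such decomposition:
Bags: B1 = {a, b, c}  B2 = {a, b, i}  B3 = {b, e, i}  B4 = {e, f, i}  B5 = {d, e, f}  B6 = {d, f, j}  B7 = {d, g, j}  B8 = {g, h, j}
Tree: B1–B2, B2–B3, B3–B4, B4–B5, B5–B6, B6–B7, B7–B8

Each bag holds 3 vertices, so the decomposition has width 2, which upper-bounds the treewidth. For the lower bound, G contains the cycle c–a–i–b–c, so G is not a forest; only forests have treewidth ≤ 1, hence tw(G) ≥ 2. Therefore the treewidth is 2.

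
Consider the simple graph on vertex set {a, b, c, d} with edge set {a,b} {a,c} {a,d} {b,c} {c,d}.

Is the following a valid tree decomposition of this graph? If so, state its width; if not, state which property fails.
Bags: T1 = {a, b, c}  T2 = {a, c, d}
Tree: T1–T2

Checking the three conditions: (i) the bags cover all of {a, b, c, d}; (ii) for each edge, some bag contains both endpoints; (iii) the bags containing any fixed vertex form a subtree. All hold, so the decomposition is valid with width 3 − 1 = 2.

Yes; width 2.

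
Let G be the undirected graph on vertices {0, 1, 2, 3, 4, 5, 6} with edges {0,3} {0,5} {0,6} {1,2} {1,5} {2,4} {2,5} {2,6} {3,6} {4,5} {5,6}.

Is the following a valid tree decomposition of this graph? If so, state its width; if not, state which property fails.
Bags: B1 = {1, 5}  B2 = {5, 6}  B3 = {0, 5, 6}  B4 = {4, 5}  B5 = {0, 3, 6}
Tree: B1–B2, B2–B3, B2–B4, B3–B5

No — vertex 2 appears in no bag.

A tree decomposition must satisfy three properties: every vertex lies in some bag; for every edge, both endpoints lie together in some bag; and for every vertex, the bags containing it form a connected subtree. Here vertex 2 appears in no bag, so the decomposition is invalid.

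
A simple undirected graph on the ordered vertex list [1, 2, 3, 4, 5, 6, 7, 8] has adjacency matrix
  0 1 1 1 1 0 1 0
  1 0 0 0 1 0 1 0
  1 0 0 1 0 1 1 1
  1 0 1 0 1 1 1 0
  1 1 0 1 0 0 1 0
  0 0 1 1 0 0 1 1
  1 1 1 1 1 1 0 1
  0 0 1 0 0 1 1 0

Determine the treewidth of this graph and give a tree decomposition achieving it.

The largest bag has 4 vertices, giving width 3; this decomposition certifies tw(G) ≤ 3. On the other hand G contains the 4-clique {3, 6, 7, 8}. A clique must lie in a single bag of any decomposition, so no decomposition can have width below 3. Hence tw(G) = 3 exactly.

Treewidth 3.
Bags: B1 = {1, 3, 4, 7}  B2 = {3, 4, 6, 7}  B3 = {1, 4, 5, 7}  B4 = {1, 2, 5, 7}  B5 = {3, 6, 7, 8}
Tree: B1–B2, B1–B3, B3–B4, B2–B5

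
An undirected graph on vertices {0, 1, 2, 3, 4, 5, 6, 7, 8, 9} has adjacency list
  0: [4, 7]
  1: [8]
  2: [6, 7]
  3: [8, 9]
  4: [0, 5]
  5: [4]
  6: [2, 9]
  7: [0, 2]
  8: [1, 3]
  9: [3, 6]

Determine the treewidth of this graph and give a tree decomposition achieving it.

Each bag holds 2 vertices, so the decomposition has width 1, which upper-bounds the treewidth. Since G has at least one edge (e.g. 5–4), it is not an edgeless graph, so tw(G) ≥ 1. Hence tw(G) = 1 exactly.

Treewidth 1.
One such decomposition:
Bags: B1 = {4, 5}  B2 = {0, 4}  B3 = {0, 7}  B4 = {2, 7}  B5 = {2, 6}  B6 = {6, 9}  B7 = {3, 9}  B8 = {3, 8}  B9 = {1, 8}
Tree: B1–B2, B2–B3, B3–B4, B4–B5, B5–B6, B6–B7, B7–B8, B8–B9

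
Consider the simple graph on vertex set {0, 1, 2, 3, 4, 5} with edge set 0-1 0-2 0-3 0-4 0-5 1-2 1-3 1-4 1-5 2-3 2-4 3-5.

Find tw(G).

A width-3 tree decomposition is:
Bags: B1 = {0, 1, 2, 3}  B2 = {0, 1, 3, 5}  B3 = {0, 1, 2, 4}
Tree: B1–B2, B1–B3
Each bag holds 4 vertices, so the decomposition has width 3, which upper-bounds the treewidth. Conversely, {0, 1, 2, 3} is a clique of size 4, and the vertices of any clique must share a bag in every tree decomposition; so some bag has ≥ 4 vertices and tw(G) ≥ 3. The upper and lower bounds meet at 3, so that is the treewidth.

3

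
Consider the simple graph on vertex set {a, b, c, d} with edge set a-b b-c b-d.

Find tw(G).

1

A width-1 tree decomposition is:
Bags: B1 = {b, c}  B2 = {a, b}  B3 = {b, d}
Tree: B1–B2, B1–B3
Every bag has size at most 2, so the width is 2 − 1 = 1 and tw(G) ≤ 1. Any graph with an edge has treewidth ≥ 1, and G has the edge c–b. Combining the bounds, tw(G) = 1.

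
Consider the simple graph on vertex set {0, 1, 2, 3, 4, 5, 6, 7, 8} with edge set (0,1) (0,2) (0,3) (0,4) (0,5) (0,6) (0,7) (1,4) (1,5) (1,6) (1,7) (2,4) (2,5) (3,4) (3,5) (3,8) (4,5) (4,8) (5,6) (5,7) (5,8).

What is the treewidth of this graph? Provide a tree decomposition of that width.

The largest bag has 4 vertices, giving width 3; this decomposition certifies tw(G) ≤ 3. On the other hand G contains the 4-clique {0, 1, 4, 5}. A clique must lie in a single bag of any decomposition, so no decomposition can have width below 3. The upper and lower bounds meet at 3, so that is the treewidth.

Treewidth 3.
Bags: B1 = {0, 1, 4, 5}  B2 = {0, 3, 4, 5}  B3 = {0, 1, 5, 6}  B4 = {0, 2, 4, 5}  B5 = {3, 4, 5, 8}  B6 = {0, 1, 5, 7}
Tree: B1–B2, B1–B3, B2–B4, B2–B5, B1–B6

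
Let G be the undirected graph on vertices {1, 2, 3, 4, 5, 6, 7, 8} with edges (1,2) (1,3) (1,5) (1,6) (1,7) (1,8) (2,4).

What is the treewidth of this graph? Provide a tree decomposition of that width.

Treewidth 1.
One optimal decomposition is:
Bags: B1 = {1, 5}  B2 = {1, 6}  B3 = {1, 3}  B4 = {1, 2}  B5 = {1, 7}  B6 = {2, 4}  B7 = {1, 8}
Tree: B1–B2, B2–B3, B2–B4, B1–B5, B4–B6, B2–B7

Each bag holds 2 vertices, so the decomposition has width 1, which upper-bounds the treewidth. Any graph with an edge has treewidth ≥ 1, and G has the edge 5–1. The upper and lower bounds meet at 1, so that is the treewidth.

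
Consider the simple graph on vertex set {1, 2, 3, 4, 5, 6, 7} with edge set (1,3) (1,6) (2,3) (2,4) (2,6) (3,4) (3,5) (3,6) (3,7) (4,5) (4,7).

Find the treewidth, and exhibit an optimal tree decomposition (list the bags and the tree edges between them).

Treewidth 2.
One such decomposition:
Bags: B1 = {2, 3, 6}  B2 = {1, 3, 6}  B3 = {2, 3, 4}  B4 = {3, 4, 5}  B5 = {3, 4, 7}
Tree: B1–B2, B1–B3, B3–B4, B3–B5

Every bag has size at most 3, so the width is 3 − 1 = 2 and tw(G) ≤ 2. For the lower bound, the 3 vertices {1, 3, 6} are pairwise adjacent, and any tree decomposition puts a clique entirely inside one bag — forcing width ≥ 2. The upper and lower bounds meet at 2, so that is the treewidth.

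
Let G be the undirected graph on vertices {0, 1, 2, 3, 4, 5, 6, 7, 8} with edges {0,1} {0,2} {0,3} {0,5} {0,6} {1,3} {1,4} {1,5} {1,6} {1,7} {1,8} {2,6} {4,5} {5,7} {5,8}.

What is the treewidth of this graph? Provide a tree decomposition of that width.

The largest bag has 3 vertices, giving width 2; this decomposition certifies tw(G) ≤ 2. On the other hand G contains the 3-clique {0, 1, 3}. A clique must lie in a single bag of any decomposition, so no decomposition can have width below 2. Therefore the treewidth is 2.

Treewidth 2.
One such decomposition:
Bags: B1 = {1, 5, 7}  B2 = {1, 5, 8}  B3 = {0, 1, 5}  B4 = {0, 1, 6}  B5 = {0, 1, 3}  B6 = {1, 4, 5}  B7 = {0, 2, 6}
Tree: B1–B2, B2–B3, B3–B4, B3–B5, B3–B6, B4–B7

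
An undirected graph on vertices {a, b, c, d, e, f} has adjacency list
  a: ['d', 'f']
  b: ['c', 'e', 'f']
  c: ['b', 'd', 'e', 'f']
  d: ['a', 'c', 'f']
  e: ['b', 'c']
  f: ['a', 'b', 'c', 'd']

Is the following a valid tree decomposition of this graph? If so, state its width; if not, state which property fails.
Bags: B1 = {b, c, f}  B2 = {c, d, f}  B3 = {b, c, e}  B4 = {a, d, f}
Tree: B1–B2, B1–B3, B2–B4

Every vertex of G appears in some bag (union = {a, b, c, d, e, f}); every edge is covered by a bag; and for each vertex v the set of bags containing v is connected in the bag tree. The decomposition is therefore valid. The largest bag has 3 vertices, so the width is 2.

Yes; width 2.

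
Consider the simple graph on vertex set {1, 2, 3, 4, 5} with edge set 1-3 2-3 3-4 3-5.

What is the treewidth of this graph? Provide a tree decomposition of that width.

Treewidth 1.
One such decomposition:
Bags: B1 = {3, 4}  B2 = {2, 3}  B3 = {3, 5}  B4 = {1, 3}
Tree: B1–B2, B1–B3, B1–B4

The largest bag has 2 vertices, giving width 1; this decomposition certifies tw(G) ≤ 1. Any graph with an edge has treewidth ≥ 1, and G has the edge 3–4. Hence tw(G) = 1 exactly.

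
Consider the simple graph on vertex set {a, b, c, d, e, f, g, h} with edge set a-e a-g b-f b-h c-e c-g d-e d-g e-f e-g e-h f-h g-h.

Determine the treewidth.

2

A width-2 tree decomposition is:
Bags: B1 = {c, e, g}  B2 = {e, g, h}  B3 = {e, f, h}  B4 = {a, e, g}  B5 = {d, e, g}  B6 = {b, f, h}
Tree: B1–B2, B2–B3, B1–B4, B1–B5, B3–B6
Each bag holds 3 vertices, so the decomposition has width 2, which upper-bounds the treewidth. On the other hand G contains the 3-clique {d, e, g}. A clique must lie in a single bag of any decomposition, so no decomposition can have width below 2. Hence tw(G) = 2 exactly.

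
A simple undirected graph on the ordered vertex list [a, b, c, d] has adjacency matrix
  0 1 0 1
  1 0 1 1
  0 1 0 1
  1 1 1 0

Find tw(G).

A width-2 tree decomposition is:
Bags: B1 = {a, b, d}  B2 = {b, c, d}
Tree: B1–B2
Each bag holds 3 vertices, so the decomposition has width 2, which upper-bounds the treewidth. For the lower bound, the 3 vertices {b, c, d} are pairwise adjacent, and any tree decomposition puts a clique entirely inside one bag — forcing width ≥ 2. Combining the bounds, tw(G) = 2.

2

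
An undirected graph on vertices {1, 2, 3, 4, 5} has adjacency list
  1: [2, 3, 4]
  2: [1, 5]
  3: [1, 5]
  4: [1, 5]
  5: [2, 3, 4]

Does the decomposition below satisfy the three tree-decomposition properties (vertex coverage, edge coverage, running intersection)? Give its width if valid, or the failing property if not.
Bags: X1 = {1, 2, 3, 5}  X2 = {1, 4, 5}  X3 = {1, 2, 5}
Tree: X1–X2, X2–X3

A tree decomposition must satisfy three properties: every vertex lies in some bag; for every edge, both endpoints lie together in some bag; and for every vertex, the bags containing it form a connected subtree. Here bags containing vertex 2 are not connected in the tree, so the decomposition is invalid.

No — bags containing vertex 2 are not connected in the tree.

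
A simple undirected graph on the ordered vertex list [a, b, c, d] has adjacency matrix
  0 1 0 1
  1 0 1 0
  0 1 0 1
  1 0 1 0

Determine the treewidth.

A width-2 tree decomposition is:
Bags: B1 = {a, b, d}  B2 = {b, c, d}
Tree: B1–B2
Every bag has size at most 3, so the width is 3 − 1 = 2 and tw(G) ≤ 2. The edges d–a–b–c–d form a cycle, so G is not a tree and its treewidth is at least 2. Therefore the treewidth is 2.

2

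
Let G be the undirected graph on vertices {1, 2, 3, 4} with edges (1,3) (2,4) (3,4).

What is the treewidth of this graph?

A width-1 tree decomposition is:
Bags: B1 = {1, 3}  B2 = {3, 4}  B3 = {2, 4}
Tree: B1–B2, B2–B3
Every bag has size at most 2, so the width is 2 − 1 = 1 and tw(G) ≤ 1. Since G has at least one edge (e.g. 1–3), it is not an edgeless graph, so tw(G) ≥ 1. Combining the bounds, tw(G) = 1.

1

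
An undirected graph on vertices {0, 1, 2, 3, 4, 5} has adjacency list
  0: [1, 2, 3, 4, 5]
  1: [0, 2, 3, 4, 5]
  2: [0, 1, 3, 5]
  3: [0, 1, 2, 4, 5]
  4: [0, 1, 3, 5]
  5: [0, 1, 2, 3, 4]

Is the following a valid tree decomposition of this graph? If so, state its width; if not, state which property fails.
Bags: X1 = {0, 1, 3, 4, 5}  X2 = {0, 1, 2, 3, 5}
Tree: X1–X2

Every vertex of G appears in some bag (union = {0, 1, 2, 3, 4, 5}); every edge is covered by a bag; and for each vertex v the set of bags containing v is connected in the bag tree. The decomposition is therefore valid. The largest bag has 5 vertices, so the width is 4.

Yes; width 4.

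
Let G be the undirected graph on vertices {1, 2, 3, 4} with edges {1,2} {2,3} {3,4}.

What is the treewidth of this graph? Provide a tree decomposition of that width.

Every bag has size at most 2, so the width is 2 − 1 = 1 and tw(G) ≤ 1. Since G has at least one edge (e.g. 1–2), it is not an edgeless graph, so tw(G) ≥ 1. Therefore the treewidth is 1.

Treewidth 1.
One optimal decomposition is:
Bags: B1 = {1, 2}  B2 = {2, 3}  B3 = {3, 4}
Tree: B1–B2, B2–B3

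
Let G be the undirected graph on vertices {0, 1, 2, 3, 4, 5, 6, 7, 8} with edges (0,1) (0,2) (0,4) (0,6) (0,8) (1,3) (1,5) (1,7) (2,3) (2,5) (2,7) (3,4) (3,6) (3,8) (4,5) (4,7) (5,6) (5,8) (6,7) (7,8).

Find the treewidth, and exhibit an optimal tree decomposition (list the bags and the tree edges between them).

Treewidth 4.
One optimal decomposition is:
Bags: B1 = {0, 3, 5, 7, 8}  B2 = {0, 3, 5, 6, 7}  B3 = {0, 2, 3, 5, 7}  B4 = {0, 3, 4, 5, 7}  B5 = {0, 1, 3, 5, 7}
Tree: B1–B2, B2–B3, B3–B4, B4–B5

Each bag holds 5 vertices, so the decomposition has width 4, which upper-bounds the treewidth. For the lower bound: the 5 vertex sets {0,8}, {3,6}, {2,7}, {5}, {4} are disjoint, each induces a connected subgraph, and every pair is joined by at least one edge of G. Contracting each set to a single vertex therefore yields K_{5} as a minor, and since treewidth is minor-monotone, tw(G) ≥ tw(K_{5}) = 4. Hence tw(G) = 4 exactly.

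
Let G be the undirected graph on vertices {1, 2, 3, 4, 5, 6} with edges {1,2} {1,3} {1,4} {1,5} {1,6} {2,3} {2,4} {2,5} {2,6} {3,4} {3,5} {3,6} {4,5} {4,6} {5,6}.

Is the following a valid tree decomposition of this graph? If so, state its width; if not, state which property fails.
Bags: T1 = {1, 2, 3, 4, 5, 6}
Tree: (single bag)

Yes; width 5.

Every vertex of G appears in some bag (union = {1, 2, 3, 4, 5, 6}); every edge is covered by a bag; and for each vertex v the set of bags containing v is connected in the bag tree. The decomposition is therefore valid. The largest bag has 6 vertices, so the width is 5.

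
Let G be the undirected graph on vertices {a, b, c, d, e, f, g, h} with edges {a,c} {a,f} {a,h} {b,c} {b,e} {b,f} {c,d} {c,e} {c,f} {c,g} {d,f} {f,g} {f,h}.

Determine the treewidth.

2

A width-2 tree decomposition is:
Bags: B1 = {c, f, g}  B2 = {b, c, f}  B3 = {c, d, f}  B4 = {a, c, f}  B5 = {a, f, h}  B6 = {b, c, e}
Tree: B1–B2, B2–B3, B3–B4, B4–B5, B2–B6
Each bag holds 3 vertices, so the decomposition has width 2, which upper-bounds the treewidth. For the lower bound, the 3 vertices {b, c, e} are pairwise adjacent, and any tree decomposition puts a clique entirely inside one bag — forcing width ≥ 2. The upper and lower bounds meet at 2, so that is the treewidth.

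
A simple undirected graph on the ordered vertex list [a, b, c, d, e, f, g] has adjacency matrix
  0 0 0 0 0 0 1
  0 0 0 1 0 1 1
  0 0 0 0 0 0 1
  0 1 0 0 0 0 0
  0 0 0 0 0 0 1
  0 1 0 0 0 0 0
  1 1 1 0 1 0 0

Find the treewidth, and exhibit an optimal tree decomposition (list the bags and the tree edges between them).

Each bag holds 2 vertices, so the decomposition has width 1, which upper-bounds the treewidth. G has an edge, so its treewidth is at least 1. Therefore the treewidth is 1.

Treewidth 1.
One optimal decomposition is:
Bags: B1 = {b, g}  B2 = {b, d}  B3 = {c, g}  B4 = {a, g}  B5 = {e, g}  B6 = {b, f}
Tree: B1–B2, B1–B3, B1–B4, B1–B5, B1–B6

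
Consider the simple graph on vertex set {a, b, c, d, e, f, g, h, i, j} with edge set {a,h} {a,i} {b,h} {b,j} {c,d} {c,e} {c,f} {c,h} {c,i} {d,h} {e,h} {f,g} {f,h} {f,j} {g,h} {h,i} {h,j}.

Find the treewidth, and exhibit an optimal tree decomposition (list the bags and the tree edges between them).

Every bag has size at most 3, so the width is 3 − 1 = 2 and tw(G) ≤ 2. Conversely, {f, g, h} is a clique of size 3, and the vertices of any clique must share a bag in every tree decomposition; so some bag has ≥ 3 vertices and tw(G) ≥ 2. The upper and lower bounds meet at 2, so that is the treewidth.

Treewidth 2.
One optimal decomposition is:
Bags: B1 = {f, g, h}  B2 = {c, f, h}  B3 = {c, h, i}  B4 = {c, e, h}  B5 = {a, h, i}  B6 = {c, d, h}  B7 = {f, h, j}  B8 = {b, h, j}
Tree: B1–B2, B2–B3, B3–B4, B3–B5, B3–B6, B1–B7, B7–B8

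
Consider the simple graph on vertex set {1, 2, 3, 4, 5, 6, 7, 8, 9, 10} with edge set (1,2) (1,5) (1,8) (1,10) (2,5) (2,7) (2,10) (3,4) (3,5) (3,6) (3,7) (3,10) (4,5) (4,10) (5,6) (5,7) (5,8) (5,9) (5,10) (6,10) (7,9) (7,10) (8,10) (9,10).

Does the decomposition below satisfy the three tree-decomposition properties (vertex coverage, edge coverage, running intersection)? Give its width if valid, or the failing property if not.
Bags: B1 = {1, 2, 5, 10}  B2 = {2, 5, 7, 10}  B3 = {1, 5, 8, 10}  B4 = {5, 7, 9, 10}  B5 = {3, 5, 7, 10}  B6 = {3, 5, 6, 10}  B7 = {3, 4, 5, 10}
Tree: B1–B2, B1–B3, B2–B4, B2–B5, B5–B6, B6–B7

Checking the three conditions: (i) the bags cover all of {1, 2, 3, 4, 5, 6, 7, 8, 9, 10}; (ii) for each edge, some bag contains both endpoints; (iii) the bags containing any fixed vertex form a subtree. All hold, so the decomposition is valid with width 4 − 1 = 3.

Yes; width 3.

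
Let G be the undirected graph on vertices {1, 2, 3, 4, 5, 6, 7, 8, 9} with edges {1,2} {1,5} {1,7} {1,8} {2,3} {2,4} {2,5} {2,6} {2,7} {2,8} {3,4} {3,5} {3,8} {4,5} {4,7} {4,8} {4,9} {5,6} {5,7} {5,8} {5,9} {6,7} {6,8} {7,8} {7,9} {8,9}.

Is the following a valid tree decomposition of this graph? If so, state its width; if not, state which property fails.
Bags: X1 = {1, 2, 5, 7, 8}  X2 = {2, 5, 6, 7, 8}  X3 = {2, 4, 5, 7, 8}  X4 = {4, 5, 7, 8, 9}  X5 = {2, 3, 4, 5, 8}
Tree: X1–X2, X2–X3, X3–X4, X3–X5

Checking the three conditions: (i) the bags cover all of {1, 2, 3, 4, 5, 6, 7, 8, 9}; (ii) for each edge, some bag contains both endpoints; (iii) the bags containing any fixed vertex form a subtree. All hold, so the decomposition is valid with width 5 − 1 = 4.

Yes; width 4.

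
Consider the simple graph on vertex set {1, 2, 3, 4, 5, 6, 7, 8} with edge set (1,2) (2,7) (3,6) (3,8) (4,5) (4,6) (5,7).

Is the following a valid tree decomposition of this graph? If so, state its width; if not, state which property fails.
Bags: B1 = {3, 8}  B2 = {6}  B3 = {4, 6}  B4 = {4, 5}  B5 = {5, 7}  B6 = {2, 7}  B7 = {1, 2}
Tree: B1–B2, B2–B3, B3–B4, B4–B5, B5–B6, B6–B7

A tree decomposition must satisfy three properties: every vertex lies in some bag; for every edge, both endpoints lie together in some bag; and for every vertex, the bags containing it form a connected subtree. Here edge (3,6) lies in no bag, so the decomposition is invalid.

No — edge (3,6) lies in no bag.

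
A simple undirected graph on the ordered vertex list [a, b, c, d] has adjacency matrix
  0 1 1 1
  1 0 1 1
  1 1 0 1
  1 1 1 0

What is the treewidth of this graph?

A width-3 tree decomposition is:
Bags: B1 = {a, b, c, d}
Tree: (single bag)
With just one bag of size 4, the width is 4 − 1 = 3, so tw(G) ≤ 3. Conversely, {a, b, c, d} is a clique of size 4, and the vertices of any clique must share a bag in every tree decomposition; so some bag has ≥ 4 vertices and tw(G) ≥ 3. Therefore the treewidth is 3.

3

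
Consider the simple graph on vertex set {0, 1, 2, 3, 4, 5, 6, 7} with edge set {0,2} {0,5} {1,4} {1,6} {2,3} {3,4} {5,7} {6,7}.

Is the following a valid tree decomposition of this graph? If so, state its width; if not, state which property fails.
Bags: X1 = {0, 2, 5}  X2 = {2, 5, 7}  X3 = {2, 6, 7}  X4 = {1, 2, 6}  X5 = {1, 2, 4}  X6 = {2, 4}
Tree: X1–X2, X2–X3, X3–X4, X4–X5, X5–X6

A tree decomposition must satisfy three properties: every vertex lies in some bag; for every edge, both endpoints lie together in some bag; and for every vertex, the bags containing it form a connected subtree. Here vertex 3 appears in no bag, so the decomposition is invalid.

No — vertex 3 appears in no bag.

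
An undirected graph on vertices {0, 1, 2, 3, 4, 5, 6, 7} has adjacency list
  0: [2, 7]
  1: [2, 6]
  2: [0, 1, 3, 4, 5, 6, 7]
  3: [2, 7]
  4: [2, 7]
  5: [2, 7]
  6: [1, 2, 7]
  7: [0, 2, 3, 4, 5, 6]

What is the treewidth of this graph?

A width-2 tree decomposition is:
Bags: B1 = {2, 6, 7}  B2 = {2, 5, 7}  B3 = {0, 2, 7}  B4 = {2, 4, 7}  B5 = {2, 3, 7}  B6 = {1, 2, 6}
Tree: B1–B2, B1–B3, B3–B4, B1–B5, B1–B6
Every bag has size at most 3, so the width is 3 − 1 = 2 and tw(G) ≤ 2. For the lower bound, the 3 vertices {1, 2, 6} are pairwise adjacent, and any tree decomposition puts a clique entirely inside one bag — forcing width ≥ 2. Therefore the treewidth is 2.

2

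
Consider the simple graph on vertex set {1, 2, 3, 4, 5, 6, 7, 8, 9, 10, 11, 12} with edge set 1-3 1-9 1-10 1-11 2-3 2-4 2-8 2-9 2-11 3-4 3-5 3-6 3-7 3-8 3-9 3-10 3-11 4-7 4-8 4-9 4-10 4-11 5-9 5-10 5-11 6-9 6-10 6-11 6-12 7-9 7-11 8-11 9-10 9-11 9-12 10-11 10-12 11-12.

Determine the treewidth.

A width-4 tree decomposition is:
Bags: B1 = {3, 4, 9, 10, 11}  B2 = {3, 6, 9, 10, 11}  B3 = {3, 5, 9, 10, 11}  B4 = {2, 3, 4, 9, 11}  B5 = {2, 3, 4, 8, 11}  B6 = {6, 9, 10, 11, 12}  B7 = {3, 4, 7, 9, 11}  B8 = {1, 3, 9, 10, 11}
Tree: B1–B2, B1–B3, B1–B4, B4–B5, B2–B6, B1–B7, B1–B8
The largest bag has 5 vertices, giving width 4; this decomposition certifies tw(G) ≤ 4. For the lower bound, the 5 vertices {2, 3, 4, 8, 11} are pairwise adjacent, and any tree decomposition puts a clique entirely inside one bag — forcing width ≥ 4. Therefore the treewidth is 4.

4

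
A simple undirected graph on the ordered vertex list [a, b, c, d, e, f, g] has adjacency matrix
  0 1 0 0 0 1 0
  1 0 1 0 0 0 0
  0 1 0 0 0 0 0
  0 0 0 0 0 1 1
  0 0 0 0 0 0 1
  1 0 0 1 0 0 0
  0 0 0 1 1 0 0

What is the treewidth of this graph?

A width-1 tree decomposition is:
Bags: B1 = {e, g}  B2 = {d, g}  B3 = {d, f}  B4 = {a, f}  B5 = {a, b}  B6 = {b, c}
Tree: B1–B2, B2–B3, B3–B4, B4–B5, B5–B6
Each bag holds 2 vertices, so the decomposition has width 1, which upper-bounds the treewidth. Since G has at least one edge (e.g. e–g), it is not an edgeless graph, so tw(G) ≥ 1. Combining the bounds, tw(G) = 1.

1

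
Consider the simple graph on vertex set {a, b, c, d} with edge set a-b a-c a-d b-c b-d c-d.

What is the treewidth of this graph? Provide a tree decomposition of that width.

A single bag containing all 4 vertices is trivially a valid decomposition of width 3. On the other hand G contains the 4-clique {a, b, c, d}. A clique must lie in a single bag of any decomposition, so no decomposition can have width below 3. The upper and lower bounds meet at 3, so that is the treewidth.

Treewidth 3.
One optimal decomposition is:
Bags: B1 = {a, b, c, d}
Tree: (single bag)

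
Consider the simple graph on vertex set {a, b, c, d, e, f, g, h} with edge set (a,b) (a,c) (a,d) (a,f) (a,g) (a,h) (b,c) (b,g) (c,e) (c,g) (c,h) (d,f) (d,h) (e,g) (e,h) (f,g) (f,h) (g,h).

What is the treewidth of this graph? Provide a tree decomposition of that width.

Every bag has size at most 4, so the width is 4 − 1 = 3 and tw(G) ≤ 3. Conversely, {a, d, f, h} is a clique of size 4, and the vertices of any clique must share a bag in every tree decomposition; so some bag has ≥ 4 vertices and tw(G) ≥ 3. The upper and lower bounds meet at 3, so that is the treewidth.

Treewidth 3.
One such decomposition:
Bags: B1 = {a, c, g, h}  B2 = {c, e, g, h}  B3 = {a, f, g, h}  B4 = {a, d, f, h}  B5 = {a, b, c, g}
Tree: B1–B2, B1–B3, B3–B4, B1–B5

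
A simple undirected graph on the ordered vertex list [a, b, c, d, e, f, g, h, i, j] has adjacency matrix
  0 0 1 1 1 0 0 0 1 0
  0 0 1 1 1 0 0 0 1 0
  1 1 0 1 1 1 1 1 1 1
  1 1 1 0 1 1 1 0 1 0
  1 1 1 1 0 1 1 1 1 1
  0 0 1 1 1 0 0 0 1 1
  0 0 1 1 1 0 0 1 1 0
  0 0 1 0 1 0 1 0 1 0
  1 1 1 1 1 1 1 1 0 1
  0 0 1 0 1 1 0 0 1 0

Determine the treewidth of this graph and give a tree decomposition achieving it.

Each bag holds 5 vertices, so the decomposition has width 4, which upper-bounds the treewidth. For the lower bound, the 5 vertices {c, d, e, g, i} are pairwise adjacent, and any tree decomposition puts a clique entirely inside one bag — forcing width ≥ 4. The upper and lower bounds meet at 4, so that is the treewidth.

Treewidth 4.
One such decomposition:
Bags: B1 = {a, c, d, e, i}  B2 = {c, d, e, g, i}  B3 = {c, d, e, f, i}  B4 = {b, c, d, e, i}  B5 = {c, e, g, h, i}  B6 = {c, e, f, i, j}
Tree: B1–B2, B2–B3, B2–B4, B2–B5, B3–B6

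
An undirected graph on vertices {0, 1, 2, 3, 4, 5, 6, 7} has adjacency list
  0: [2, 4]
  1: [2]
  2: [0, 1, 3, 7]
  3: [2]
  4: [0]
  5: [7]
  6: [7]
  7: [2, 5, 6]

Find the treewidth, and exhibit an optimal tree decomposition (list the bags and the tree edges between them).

Treewidth 1.
Bags: B1 = {2, 7}  B2 = {0, 2}  B3 = {5, 7}  B4 = {0, 4}  B5 = {6, 7}  B6 = {1, 2}  B7 = {2, 3}
Tree: B1–B2, B1–B3, B2–B4, B3–B5, B1–B6, B2–B7

The largest bag has 2 vertices, giving width 1; this decomposition certifies tw(G) ≤ 1. Any graph with an edge has treewidth ≥ 1, and G has the edge 2–7. Hence tw(G) = 1 exactly.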